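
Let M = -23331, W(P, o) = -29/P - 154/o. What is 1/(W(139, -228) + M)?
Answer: -15846/369695629 ≈ -4.2862e-5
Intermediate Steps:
W(P, o) = -154/o - 29/P
1/(W(139, -228) + M) = 1/((-154/(-228) - 29/139) - 23331) = 1/((-154*(-1/228) - 29*1/139) - 23331) = 1/((77/114 - 29/139) - 23331) = 1/(7397/15846 - 23331) = 1/(-369695629/15846) = -15846/369695629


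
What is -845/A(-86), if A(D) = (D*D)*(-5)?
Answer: 169/7396 ≈ 0.022850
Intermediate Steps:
A(D) = -5*D² (A(D) = D²*(-5) = -5*D²)
-845/A(-86) = -845/((-5*(-86)²)) = -845/((-5*7396)) = -845/(-36980) = -845*(-1/36980) = 169/7396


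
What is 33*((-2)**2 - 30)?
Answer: -858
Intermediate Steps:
33*((-2)**2 - 30) = 33*(4 - 30) = 33*(-26) = -858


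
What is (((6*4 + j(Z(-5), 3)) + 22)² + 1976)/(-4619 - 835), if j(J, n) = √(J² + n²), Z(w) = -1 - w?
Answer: -4577/5454 ≈ -0.83920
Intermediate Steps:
(((6*4 + j(Z(-5), 3)) + 22)² + 1976)/(-4619 - 835) = (((6*4 + √((-1 - 1*(-5))² + 3²)) + 22)² + 1976)/(-4619 - 835) = (((24 + √((-1 + 5)² + 9)) + 22)² + 1976)/(-5454) = (((24 + √(4² + 9)) + 22)² + 1976)*(-1/5454) = (((24 + √(16 + 9)) + 22)² + 1976)*(-1/5454) = (((24 + √25) + 22)² + 1976)*(-1/5454) = (((24 + 5) + 22)² + 1976)*(-1/5454) = ((29 + 22)² + 1976)*(-1/5454) = (51² + 1976)*(-1/5454) = (2601 + 1976)*(-1/5454) = 4577*(-1/5454) = -4577/5454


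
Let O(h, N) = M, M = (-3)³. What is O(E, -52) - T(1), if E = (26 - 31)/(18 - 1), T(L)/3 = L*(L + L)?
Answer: -33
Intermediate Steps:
T(L) = 6*L² (T(L) = 3*(L*(L + L)) = 3*(L*(2*L)) = 3*(2*L²) = 6*L²)
E = -5/17 ≈ -0.29412
M = -27
O(h, N) = -27
O(E, -52) - T(1) = -27 - 6*1² = -27 - 6 = -33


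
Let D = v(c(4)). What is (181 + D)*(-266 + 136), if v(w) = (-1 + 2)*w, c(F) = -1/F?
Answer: -46995/2 ≈ -23498.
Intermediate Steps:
v(w) = w (v(w) = 1*w = w)
D = -¼ (D = -1/4 = -1*¼ = -¼ ≈ -0.25000)
(181 + D)*(-266 + 136) = (181 - ¼)*(-266 + 136) = (723/4)*(-130) = -46995/2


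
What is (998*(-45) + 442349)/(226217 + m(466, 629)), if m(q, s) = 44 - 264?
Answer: 397439/225997 ≈ 1.7586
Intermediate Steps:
m(q, s) = -220
(998*(-45) + 442349)/(226217 + m(466, 629)) = (998*(-45) + 442349)/(226217 - 220) = (-44910 + 442349)/225997 = 397439*(1/225997) = 397439/225997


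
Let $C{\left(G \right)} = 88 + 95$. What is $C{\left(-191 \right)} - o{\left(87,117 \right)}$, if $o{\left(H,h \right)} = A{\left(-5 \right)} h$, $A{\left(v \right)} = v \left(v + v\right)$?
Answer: $-5667$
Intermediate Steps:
$C{\left(G \right)} = 183$
$A{\left(v \right)} = 2 v^{2}$ ($A{\left(v \right)} = v 2 v = 2 v^{2}$)
$o{\left(H,h \right)} = 50 h$ ($o{\left(H,h \right)} = 2 \left(-5\right)^{2} h = 2 \cdot 25 h = 50 h$)
$C{\left(-191 \right)} - o{\left(87,117 \right)} = 183 - 50 \cdot 117 = 183 - 5850 = -5667$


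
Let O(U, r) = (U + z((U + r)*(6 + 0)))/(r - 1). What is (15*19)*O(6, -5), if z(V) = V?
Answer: -570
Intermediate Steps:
O(U, r) = (6*r + 7*U)/(-1 + r) (O(U, r) = (U + (U + r)*(6 + 0))/(r - 1) = (U + (U + r)*6)/(-1 + r) = (U + (6*U + 6*r))/(-1 + r) = (6*r + 7*U)/(-1 + r))
(15*19)*O(6, -5) = (15*19)*((6*(-5) + 7*6)/(-1 - 5)) = 285*((-30 + 42)/(-6)) = 285*(-1/6*12) = 285*(-2) = -570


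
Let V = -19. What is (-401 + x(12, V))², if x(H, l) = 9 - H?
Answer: 163216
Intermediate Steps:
(-401 + x(12, V))² = (-401 + (9 - 1*12))² = (-401 + (9 - 12))² = (-401 - 3)² = (-404)² = 163216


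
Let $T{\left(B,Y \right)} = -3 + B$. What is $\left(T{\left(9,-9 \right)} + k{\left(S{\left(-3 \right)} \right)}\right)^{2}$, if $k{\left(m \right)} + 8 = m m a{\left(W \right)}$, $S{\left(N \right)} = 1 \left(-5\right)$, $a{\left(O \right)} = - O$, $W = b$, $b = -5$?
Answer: $15129$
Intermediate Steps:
$W = -5$
$S{\left(N \right)} = -5$
$k{\left(m \right)} = -8 + 5 m^{2}$ ($k{\left(m \right)} = -8 + m m \left(\left(-1\right) \left(-5\right)\right) = -8 + m^{2} \cdot 5 = -8 + 5 m^{2}$)
$\left(T{\left(9,-9 \right)} + k{\left(S{\left(-3 \right)} \right)}\right)^{2} = \left(\left(-3 + 9\right) - \left(8 - 5 \left(-5\right)^{2}\right)\right)^{2} = \left(6 + \left(-8 + 5 \cdot 25\right)\right)^{2} = \left(6 + \left(-8 + 125\right)\right)^{2} = \left(6 + 117\right)^{2} = 123^{2} = 15129$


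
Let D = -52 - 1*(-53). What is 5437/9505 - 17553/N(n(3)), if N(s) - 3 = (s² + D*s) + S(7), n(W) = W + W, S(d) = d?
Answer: -166558541/494260 ≈ -336.99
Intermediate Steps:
n(W) = 2*W
D = 1 (D = -52 + 53 = 1)
N(s) = 10 + s + s² (N(s) = 3 + ((s² + 1*s) + 7) = 3 + ((s² + s) + 7) = 3 + ((s + s²) + 7) = 3 + (7 + s + s²) = 10 + s + s²)
5437/9505 - 17553/N(n(3)) = 5437/9505 - 17553/(10 + 2*3 + (2*3)²) = 5437*(1/9505) - 17553/(10 + 6 + 6²) = 5437/9505 - 17553/(10 + 6 + 36) = 5437/9505 - 17553/52 = -166558541/494260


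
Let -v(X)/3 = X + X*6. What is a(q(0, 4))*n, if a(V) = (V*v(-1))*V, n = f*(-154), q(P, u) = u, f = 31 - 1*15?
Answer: -827904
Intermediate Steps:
f = 16 (f = 31 - 15 = 16)
v(X) = -21*X (v(X) = -3*(X + X*6) = -3*(X + 6*X) = -21*X)
n = -2464 (n = 16*(-154) = -2464)
a(V) = 21*V² (a(V) = (V*(-21*(-1)))*V = (V*21)*V = (21*V)*V = 21*V²)
a(q(0, 4))*n = (21*4²)*(-2464) = (21*16)*(-2464) = 336*(-2464) = -827904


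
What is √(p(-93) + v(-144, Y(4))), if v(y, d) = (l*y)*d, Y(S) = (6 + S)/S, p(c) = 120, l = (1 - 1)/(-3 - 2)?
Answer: 2*√30 ≈ 10.954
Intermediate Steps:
l = 0 (l = 0/(-5) = 0*(-⅕) = 0)
Y(S) = (6 + S)/S
v(y, d) = 0 (v(y, d) = (0*y)*d = 0*d = 0)
√(p(-93) + v(-144, Y(4))) = √(120 + 0) = √120 = 2*√30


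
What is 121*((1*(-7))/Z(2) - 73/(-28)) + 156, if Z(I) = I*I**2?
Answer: 20473/56 ≈ 365.59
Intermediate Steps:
Z(I) = I**3
121*((1*(-7))/Z(2) - 73/(-28)) + 156 = 121*((1*(-7))/(2**3) - 73/(-28)) + 156 = 121*(-7/8 - 73*(-1/28)) + 156 = 121*(-7*1/8 + 73/28) + 156 = 121*(-7/8 + 73/28) + 156 = 121*(97/56) + 156 = 11737/56 + 156 = 20473/56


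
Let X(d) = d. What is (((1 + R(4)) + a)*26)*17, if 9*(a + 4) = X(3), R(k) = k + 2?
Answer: 4420/3 ≈ 1473.3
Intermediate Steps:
R(k) = 2 + k
a = -11/3 (a = -4 + (1/9)*3 = -4 + 1/3 = -11/3 ≈ -3.6667)
(((1 + R(4)) + a)*26)*17 = (((1 + (2 + 4)) - 11/3)*26)*17 = (((1 + 6) - 11/3)*26)*17 = ((7 - 11/3)*26)*17 = ((10/3)*26)*17 = (260/3)*17 = 4420/3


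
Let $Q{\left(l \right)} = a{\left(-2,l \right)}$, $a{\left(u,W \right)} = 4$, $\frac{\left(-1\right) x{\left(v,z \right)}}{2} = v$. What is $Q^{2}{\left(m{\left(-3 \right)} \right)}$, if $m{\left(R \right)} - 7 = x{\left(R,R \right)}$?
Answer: $16$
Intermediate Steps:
$x{\left(v,z \right)} = - 2 v$
$m{\left(R \right)} = 7 - 2 R$
$Q{\left(l \right)} = 4$
$Q^{2}{\left(m{\left(-3 \right)} \right)} = 4^{2} = 16$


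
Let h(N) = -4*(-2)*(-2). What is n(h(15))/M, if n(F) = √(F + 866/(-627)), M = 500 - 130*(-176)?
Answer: I*√6833046/14659260 ≈ 0.00017832*I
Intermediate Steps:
M = 23380 (M = 500 + 22880 = 23380)
h(N) = -16 (h(N) = 8*(-2) = -16)
n(F) = √(-866/627 + F) (n(F) = √(F + 866*(-1/627)) = √(F - 866/627) = √(-866/627 + F))
n(h(15))/M = (√(-542982 + 393129*(-16))/627)/23380 = (√(-542982 - 6290064)/627)*(1/23380) = (√(-6833046)/627)*(1/23380) = ((I*√6833046)/627)*(1/23380) = (I*√6833046/627)*(1/23380) = I*√6833046/14659260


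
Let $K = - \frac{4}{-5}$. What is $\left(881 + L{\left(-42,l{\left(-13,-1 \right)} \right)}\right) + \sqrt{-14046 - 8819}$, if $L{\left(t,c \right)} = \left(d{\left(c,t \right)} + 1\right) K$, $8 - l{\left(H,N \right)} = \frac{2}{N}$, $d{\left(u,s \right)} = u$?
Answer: $\frac{4449}{5} + i \sqrt{22865} \approx 889.8 + 151.21 i$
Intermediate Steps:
$K = \frac{4}{5}$ ($K = \left(-4\right) \left(- \frac{1}{5}\right) = \frac{4}{5} \approx 0.8$)
$l{\left(H,N \right)} = 8 - \frac{2}{N}$
$L{\left(t,c \right)} = \frac{4}{5} + \frac{4 c}{5}$ ($L{\left(t,c \right)} = \left(c + 1\right) \frac{4}{5} = \left(1 + c\right) \frac{4}{5} = \frac{4}{5} + \frac{4 c}{5}$)
$\left(881 + L{\left(-42,l{\left(-13,-1 \right)} \right)}\right) + \sqrt{-14046 - 8819} = \left(881 + \left(\frac{4}{5} + \frac{4 \left(8 - \frac{2}{-1}\right)}{5}\right)\right) + \sqrt{-14046 - 8819} = \left(881 + \left(\frac{4}{5} + \frac{4 \left(8 - -2\right)}{5}\right)\right) + \sqrt{-22865} = \left(881 + \left(\frac{4}{5} + \frac{4 \left(8 + 2\right)}{5}\right)\right) + i \sqrt{22865} = \left(881 + \left(\frac{4}{5} + \frac{4}{5} \cdot 10\right)\right) + i \sqrt{22865} = \left(881 + \left(\frac{4}{5} + 8\right)\right) + i \sqrt{22865} = \left(881 + \frac{44}{5}\right) + i \sqrt{22865} = \frac{4449}{5} + i \sqrt{22865}$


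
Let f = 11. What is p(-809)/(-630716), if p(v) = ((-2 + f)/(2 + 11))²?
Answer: -81/106591004 ≈ -7.5991e-7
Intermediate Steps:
p(v) = 81/169 (p(v) = ((-2 + 11)/(2 + 11))² = (9/13)² = 81/169)
p(-809)/(-630716) = (81/169)/(-630716) = (81/169)*(-1/630716) = -81/106591004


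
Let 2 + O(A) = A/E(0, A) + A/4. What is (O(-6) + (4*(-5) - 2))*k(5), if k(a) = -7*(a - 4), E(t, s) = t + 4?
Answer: 189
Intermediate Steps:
E(t, s) = 4 + t
k(a) = 28 - 7*a (k(a) = -7*(-4 + a) = 28 - 7*a)
O(A) = -2 + A/2 (O(A) = -2 + (A/(4 + 0) + A/4) = -2 + (A/4 + A*(1/4)) = -2 + (A*(1/4) + A/4) = -2 + (A/4 + A/4) = -2 + A/2)
(O(-6) + (4*(-5) - 2))*k(5) = ((-2 + (1/2)*(-6)) + (4*(-5) - 2))*(28 - 7*5) = ((-2 - 3) + (-20 - 2))*(28 - 35) = (-5 - 22)*(-7) = -27*(-7) = 189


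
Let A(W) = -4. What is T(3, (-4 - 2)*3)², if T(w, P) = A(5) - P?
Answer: 196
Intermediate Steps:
T(w, P) = -4 - P
T(3, (-4 - 2)*3)² = (-4 - (-4 - 2)*3)² = (-4 - (-6)*3)² = (-4 - 1*(-18))² = (-4 + 18)² = 14² = 196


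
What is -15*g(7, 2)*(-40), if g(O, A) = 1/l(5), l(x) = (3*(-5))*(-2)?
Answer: 20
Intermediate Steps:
l(x) = 30 (l(x) = -15*(-2) = 30)
g(O, A) = 1/30
-15*g(7, 2)*(-40) = -15*1/30*(-40) = -½*(-40) = 20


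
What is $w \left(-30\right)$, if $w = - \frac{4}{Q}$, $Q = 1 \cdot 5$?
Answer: $24$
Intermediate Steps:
$Q = 5$
$w = - \frac{4}{5} \approx -0.8$
$w \left(-30\right) = \left(- \frac{4}{5}\right) \left(-30\right) = 24$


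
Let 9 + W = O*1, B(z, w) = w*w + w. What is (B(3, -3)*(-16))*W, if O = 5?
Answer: 384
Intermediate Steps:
B(z, w) = w + w² (B(z, w) = w² + w = w + w²)
W = -4 (W = -9 + 5*1 = -9 + 5 = -4)
(B(3, -3)*(-16))*W = (-3*(1 - 3)*(-16))*(-4) = (-3*(-2)*(-16))*(-4) = (6*(-16))*(-4) = -96*(-4) = 384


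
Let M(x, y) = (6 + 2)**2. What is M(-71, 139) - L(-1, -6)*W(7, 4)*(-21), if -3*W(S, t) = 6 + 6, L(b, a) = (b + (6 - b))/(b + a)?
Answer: 136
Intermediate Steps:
M(x, y) = 64 (M(x, y) = 8**2 = 64)
L(b, a) = 6/(a + b)
W(S, t) = -4 (W(S, t) = -(6 + 6)/3 = -1/3*12 = -4)
M(-71, 139) - L(-1, -6)*W(7, 4)*(-21) = 64 - (6/(-6 - 1))*(-4)*(-21) = 64 - (6/(-7))*(-4)*(-21) = 64 - (6*(-1/7))*(-4)*(-21) = 64 - (-6/7*(-4))*(-21) = 64 - 24*(-21)/7 = 64 - 1*(-72) = 64 + 72 = 136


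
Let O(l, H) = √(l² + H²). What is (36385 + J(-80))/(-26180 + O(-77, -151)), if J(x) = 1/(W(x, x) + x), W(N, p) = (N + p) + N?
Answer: -16915591/12170720 - 2855879*√170/4138044800 ≈ -1.3989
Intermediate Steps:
W(N, p) = p + 2*N
O(l, H) = √(H² + l²)
J(x) = 1/(4*x) (J(x) = 1/((x + 2*x) + x) = 1/(3*x + x) = 1/(4*x))
(36385 + J(-80))/(-26180 + O(-77, -151)) = (36385 + (¼)/(-80))/(-26180 + √((-151)² + (-77)²)) = (36385 + (¼)*(-1/80))/(-26180 + √(22801 + 5929)) = (36385 - 1/320)/(-26180 + √28730) = 11643199/(320*(-26180 + 13*√170))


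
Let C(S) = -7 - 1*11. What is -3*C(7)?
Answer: 54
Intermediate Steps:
C(S) = -18 (C(S) = -7 - 11 = -18)
-3*C(7) = -3*(-18) = 54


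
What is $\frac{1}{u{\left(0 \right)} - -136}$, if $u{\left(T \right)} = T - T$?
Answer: $\frac{1}{136} \approx 0.0073529$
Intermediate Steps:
$u{\left(T \right)} = 0$
$\frac{1}{u{\left(0 \right)} - -136} = \frac{1}{0 - -136} = \frac{1}{0 + 136} = \frac{1}{136}$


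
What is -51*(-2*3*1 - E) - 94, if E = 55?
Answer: 3017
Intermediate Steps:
-51*(-2*3*1 - E) - 94 = -51*(-2*3*1 - 1*55) - 94 = -51*(-6*1 - 55) - 94 = -51*(-6 - 55) - 94 = -51*(-61) - 94 = 3111 - 94 = 3017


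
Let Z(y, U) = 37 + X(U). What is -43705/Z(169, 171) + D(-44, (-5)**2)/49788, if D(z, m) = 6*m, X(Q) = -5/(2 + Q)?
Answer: -10456787945/8845668 ≈ -1182.1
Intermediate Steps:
X(Q) = -5/(2 + Q)
Z(y, U) = 37 - 5/(2 + U)
-43705/Z(169, 171) + D(-44, (-5)**2)/49788 = -43705*(2 + 171)/(69 + 37*171) + (6*(-5)**2)/49788 = -43705*173/(69 + 6327) + (6*25)*(1/49788) = -43705/((1/173)*6396) + 150*(1/49788) = -43705/6396/173 + 25/8298 = -43705*173/6396 + 25/8298 = -7560965/6396 + 25/8298 = -10456787945/8845668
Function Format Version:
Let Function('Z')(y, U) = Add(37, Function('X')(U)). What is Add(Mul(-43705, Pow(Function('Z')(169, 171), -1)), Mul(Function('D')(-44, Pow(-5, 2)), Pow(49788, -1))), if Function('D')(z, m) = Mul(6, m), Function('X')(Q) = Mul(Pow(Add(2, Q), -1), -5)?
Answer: Rational(-10456787945, 8845668) ≈ -1182.1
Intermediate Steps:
Function('X')(Q) = Mul(-5, Pow(Add(2, Q), -1))
Function('Z')(y, U) = Add(37, Mul(-5, Pow(Add(2, U), -1)))
Add(Mul(-43705, Pow(Function('Z')(169, 171), -1)), Mul(Function('D')(-44, Pow(-5, 2)), Pow(49788, -1))) = Add(Mul(-43705, Pow(Mul(Pow(Add(2, 171), -1), Add(69, Mul(37, 171))), -1)), Mul(Mul(6, Pow(-5, 2)), Pow(49788, -1))) = Add(Mul(-43705, Pow(Mul(Pow(173, -1), Add(69, 6327)), -1)), Mul(Mul(6, 25), Rational(1, 49788))) = Add(Mul(-43705, Pow(Mul(Rational(1, 173), 6396), -1)), Mul(150, Rational(1, 49788))) = Add(Mul(-43705, Pow(Rational(6396, 173), -1)), Rational(25, 8298)) = Add(Mul(-43705, Rational(173, 6396)), Rational(25, 8298)) = Add(Rational(-7560965, 6396), Rational(25, 8298)) = Rational(-10456787945, 8845668)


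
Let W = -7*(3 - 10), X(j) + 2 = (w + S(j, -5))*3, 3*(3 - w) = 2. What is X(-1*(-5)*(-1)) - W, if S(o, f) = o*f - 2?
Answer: 25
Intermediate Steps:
S(o, f) = -2 + f*o (S(o, f) = f*o - 2 = -2 + f*o)
w = 7/3 (w = 3 - ⅓*2 = 3 - ⅔ = 7/3 ≈ 2.3333)
X(j) = -1 - 15*j (X(j) = -2 + (7/3 + (-2 - 5*j))*3 = -2 + (⅓ - 5*j)*3 = -2 + (1 - 15*j) = -1 - 15*j)
W = 49 (W = -7*(-7) = 49)
X(-1*(-5)*(-1)) - W = (-1 - 15*(-1*(-5))*(-1)) - 1*49 = (-1 - 75*(-1)) - 49 = (-1 - 15*(-5)) - 49 = (-1 + 75) - 49 = 74 - 49 = 25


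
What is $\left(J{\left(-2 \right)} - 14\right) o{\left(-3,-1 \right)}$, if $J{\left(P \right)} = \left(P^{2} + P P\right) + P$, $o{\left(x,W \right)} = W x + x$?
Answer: $0$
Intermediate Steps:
$o{\left(x,W \right)} = x + W x$
$J{\left(P \right)} = P + 2 P^{2}$ ($J{\left(P \right)} = \left(P^{2} + P^{2}\right) + P = 2 P^{2} + P = P + 2 P^{2}$)
$\left(J{\left(-2 \right)} - 14\right) o{\left(-3,-1 \right)} = \left(- 2 \left(1 + 2 \left(-2\right)\right) - 14\right) \left(- 3 \left(1 - 1\right)\right) = \left(- 2 \left(1 - 4\right) - 14\right) \left(\left(-3\right) 0\right) = \left(\left(-2\right) \left(-3\right) - 14\right) 0 = \left(6 - 14\right) 0 = \left(-8\right) 0 = 0$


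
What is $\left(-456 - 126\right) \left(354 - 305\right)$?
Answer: $-28518$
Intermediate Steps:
$\left(-456 - 126\right) \left(354 - 305\right) = \left(-582\right) 49 = -28518$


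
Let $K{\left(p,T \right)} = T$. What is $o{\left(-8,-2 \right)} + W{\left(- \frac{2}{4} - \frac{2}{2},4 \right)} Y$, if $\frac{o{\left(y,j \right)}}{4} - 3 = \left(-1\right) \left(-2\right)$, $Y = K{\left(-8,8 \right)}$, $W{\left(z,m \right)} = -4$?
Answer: $-12$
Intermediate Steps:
$Y = 8$
$o{\left(y,j \right)} = 20$ ($o{\left(y,j \right)} = 12 + 4 \left(\left(-1\right) \left(-2\right)\right) = 12 + 4 \cdot 2 = 12 + 8 = 20$)
$o{\left(-8,-2 \right)} + W{\left(- \frac{2}{4} - \frac{2}{2},4 \right)} Y = 20 - 32 = -12$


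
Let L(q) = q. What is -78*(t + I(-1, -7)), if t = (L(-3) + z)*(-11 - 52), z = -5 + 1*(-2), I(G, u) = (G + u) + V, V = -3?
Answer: -48282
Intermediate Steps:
I(G, u) = -3 + G + u (I(G, u) = (G + u) - 3 = -3 + G + u)
z = -7 (z = -5 - 2 = -7)
t = 630 (t = (-3 - 7)*(-11 - 52) = -10*(-63) = 630)
-78*(t + I(-1, -7)) = -78*(630 + (-3 - 1 - 7)) = -78*(630 - 11) = -78*619 = -48282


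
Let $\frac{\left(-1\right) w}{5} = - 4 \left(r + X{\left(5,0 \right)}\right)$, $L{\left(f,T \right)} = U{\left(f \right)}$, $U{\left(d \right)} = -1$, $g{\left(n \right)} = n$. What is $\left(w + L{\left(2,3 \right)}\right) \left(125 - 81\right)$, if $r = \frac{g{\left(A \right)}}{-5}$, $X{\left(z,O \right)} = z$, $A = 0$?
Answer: $4356$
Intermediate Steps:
$L{\left(f,T \right)} = -1$
$r = 0$ ($r = \frac{0}{-5} = 0 \left(- \frac{1}{5}\right) = 0$)
$w = 100$ ($w = - 5 \left(- 4 \left(0 + 5\right)\right) = - 5 \left(\left(-4\right) 5\right) = \left(-5\right) \left(-20\right) = 100$)
$\left(w + L{\left(2,3 \right)}\right) \left(125 - 81\right) = \left(100 - 1\right) \left(125 - 81\right) = 99 \cdot 44 = 4356$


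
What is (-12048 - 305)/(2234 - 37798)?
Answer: 12353/35564 ≈ 0.34735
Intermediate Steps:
(-12048 - 305)/(2234 - 37798) = -12353/(-35564) = -12353*(-1/35564) = 12353/35564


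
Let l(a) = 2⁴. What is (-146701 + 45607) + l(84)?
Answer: -101078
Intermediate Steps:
l(a) = 16
(-146701 + 45607) + l(84) = (-146701 + 45607) + 16 = -101094 + 16 = -101078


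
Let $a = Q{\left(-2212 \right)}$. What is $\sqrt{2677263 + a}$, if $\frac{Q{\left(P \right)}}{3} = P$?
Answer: $\sqrt{2670627} \approx 1634.2$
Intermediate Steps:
$Q{\left(P \right)} = 3 P$
$a = -6636$ ($a = 3 \left(-2212\right) = -6636$)
$\sqrt{2677263 + a} = \sqrt{2677263 - 6636} = \sqrt{2670627}$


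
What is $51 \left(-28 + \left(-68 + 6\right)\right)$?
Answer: $-4590$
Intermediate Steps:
$51 \left(-28 + \left(-68 + 6\right)\right) = 51 \left(-28 - 62\right) = 51 \left(-90\right) = -4590$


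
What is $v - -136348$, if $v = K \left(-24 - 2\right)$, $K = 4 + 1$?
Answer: $136218$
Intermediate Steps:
$K = 5$
$v = -130$ ($v = 5 \left(-24 - 2\right) = 5 \left(-26\right) = -130$)
$v - -136348 = -130 - -136348 = -130 + 136348 = 136218$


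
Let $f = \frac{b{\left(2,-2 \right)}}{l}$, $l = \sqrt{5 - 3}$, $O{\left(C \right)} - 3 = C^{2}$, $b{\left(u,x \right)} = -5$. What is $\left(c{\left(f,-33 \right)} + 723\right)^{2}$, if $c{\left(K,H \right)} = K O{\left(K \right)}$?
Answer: $\frac{4205857}{8} - \frac{112065 \sqrt{2}}{2} \approx 4.4649 \cdot 10^{5}$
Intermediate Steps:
$O{\left(C \right)} = 3 + C^{2}$
$l = \sqrt{2} \approx 1.4142$
$f = - \frac{5 \sqrt{2}}{2}$ ($f = - \frac{5}{\sqrt{2}} = - 5 \frac{\sqrt{2}}{2} = - \frac{5 \sqrt{2}}{2} \approx -3.5355$)
$c{\left(K,H \right)} = K \left(3 + K^{2}\right)$
$\left(c{\left(f,-33 \right)} + 723\right)^{2} = \left(- \frac{5 \sqrt{2}}{2} \left(3 + \left(- \frac{5 \sqrt{2}}{2}\right)^{2}\right) + 723\right)^{2} = \left(- \frac{5 \sqrt{2}}{2} \left(3 + \frac{25}{2}\right) + 723\right)^{2} = \left(- \frac{5 \sqrt{2}}{2} \cdot \frac{31}{2} + 723\right)^{2} = \left(- \frac{155 \sqrt{2}}{4} + 723\right)^{2} = \left(723 - \frac{155 \sqrt{2}}{4}\right)^{2}$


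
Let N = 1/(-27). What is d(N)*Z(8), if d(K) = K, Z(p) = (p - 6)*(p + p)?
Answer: -32/27 ≈ -1.1852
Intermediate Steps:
N = -1/27 ≈ -0.037037
Z(p) = 2*p*(-6 + p) (Z(p) = (-6 + p)*(2*p) = 2*p*(-6 + p))
d(N)*Z(8) = -2*8*(-6 + 8)/27 = -2*8*2/27 = -1/27*32 = -32/27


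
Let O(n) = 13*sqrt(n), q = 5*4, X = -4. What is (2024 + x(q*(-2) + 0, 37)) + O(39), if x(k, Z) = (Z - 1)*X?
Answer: 1880 + 13*sqrt(39) ≈ 1961.2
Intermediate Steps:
q = 20
x(k, Z) = 4 - 4*Z (x(k, Z) = (Z - 1)*(-4) = (-1 + Z)*(-4) = 4 - 4*Z)
(2024 + x(q*(-2) + 0, 37)) + O(39) = (2024 + (4 - 4*37)) + 13*sqrt(39) = (2024 + (4 - 148)) + 13*sqrt(39) = (2024 - 144) + 13*sqrt(39) = 1880 + 13*sqrt(39)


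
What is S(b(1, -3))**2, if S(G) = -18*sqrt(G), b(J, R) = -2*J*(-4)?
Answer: 2592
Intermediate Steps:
b(J, R) = 8*J
S(b(1, -3))**2 = (-18*2*sqrt(2))**2 = (-36*sqrt(2))**2 = 2592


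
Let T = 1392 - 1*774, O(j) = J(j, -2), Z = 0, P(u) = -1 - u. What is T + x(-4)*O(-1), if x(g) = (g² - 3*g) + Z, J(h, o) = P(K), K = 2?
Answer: 534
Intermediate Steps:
J(h, o) = -3 (J(h, o) = -1 - 1*2 = -1 - 2 = -3)
O(j) = -3
T = 618 (T = 1392 - 774 = 618)
x(g) = g² - 3*g (x(g) = (g² - 3*g) + 0 = g² - 3*g)
T + x(-4)*O(-1) = 618 - 4*(-3 - 4)*(-3) = 618 - 4*(-7)*(-3) = 618 + 28*(-3) = 618 - 84 = 534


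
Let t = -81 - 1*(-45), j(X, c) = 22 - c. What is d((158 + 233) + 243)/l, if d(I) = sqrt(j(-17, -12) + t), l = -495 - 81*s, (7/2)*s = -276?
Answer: 7*I*sqrt(2)/41247 ≈ 0.00024001*I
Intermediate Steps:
s = -552/7 (s = (2/7)*(-276) = -552/7 ≈ -78.857)
t = -36 (t = -81 + 45 = -36)
l = 41247/7 (l = -495 - 81*(-552/7) = -495 + 44712/7 = 41247/7 ≈ 5892.4)
d(I) = I*sqrt(2) (d(I) = sqrt((22 - 1*(-12)) - 36) = sqrt((22 + 12) - 36) = sqrt(34 - 36) = sqrt(-2) = I*sqrt(2))
d((158 + 233) + 243)/l = (I*sqrt(2))/(41247/7) = (I*sqrt(2))*(7/41247) = 7*I*sqrt(2)/41247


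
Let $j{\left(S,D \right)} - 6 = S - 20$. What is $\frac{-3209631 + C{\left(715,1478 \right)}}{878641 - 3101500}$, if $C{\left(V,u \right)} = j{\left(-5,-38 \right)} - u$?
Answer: $\frac{1070376}{740953} \approx 1.4446$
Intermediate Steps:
$j{\left(S,D \right)} = -14 + S$ ($j{\left(S,D \right)} = 6 + \left(S - 20\right) = 6 + \left(-20 + S\right) = -14 + S$)
$C{\left(V,u \right)} = -19 - u$ ($C{\left(V,u \right)} = \left(-14 - 5\right) - u = -19 - u$)
$\frac{-3209631 + C{\left(715,1478 \right)}}{878641 - 3101500} = \frac{-3209631 - 1497}{878641 - 3101500} = \frac{-3209631 - 1497}{-2222859} = \left(-3209631 - 1497\right) \left(- \frac{1}{2222859}\right) = \left(-3211128\right) \left(- \frac{1}{2222859}\right) = \frac{1070376}{740953}$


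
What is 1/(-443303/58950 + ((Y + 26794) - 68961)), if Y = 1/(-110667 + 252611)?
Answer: -4183799400/176449731370841 ≈ -2.3711e-5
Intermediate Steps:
Y = 1/141944 ≈ 7.0450e-6
1/(-443303/58950 + ((Y + 26794) - 68961)) = 1/(-443303/58950 + ((1/141944 + 26794) - 68961)) = 1/(-443303*1/58950 + (3803247537/141944 - 68961)) = 1/(-443303/58950 - 5985352647/141944) = 1/(-176449731370841/4183799400) = -4183799400/176449731370841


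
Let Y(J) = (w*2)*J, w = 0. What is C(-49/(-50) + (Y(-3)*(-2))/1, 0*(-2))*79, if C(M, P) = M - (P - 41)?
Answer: 165821/50 ≈ 3316.4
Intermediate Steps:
Y(J) = 0 (Y(J) = (0*2)*J = 0*J = 0)
C(M, P) = 41 + M - P (C(M, P) = M - (-41 + P) = M + (41 - P) = 41 + M - P)
C(-49/(-50) + (Y(-3)*(-2))/1, 0*(-2))*79 = (41 + (-49/(-50) + (0*(-2))/1) - 0*(-2))*79 = (41 + (-49*(-1/50) + 0*1) - 1*0)*79 = (41 + (49/50 + 0) + 0)*79 = (41 + 49/50 + 0)*79 = (2099/50)*79 = 165821/50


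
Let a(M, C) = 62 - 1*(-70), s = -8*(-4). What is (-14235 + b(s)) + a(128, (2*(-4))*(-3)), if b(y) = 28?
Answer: -14075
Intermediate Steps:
s = 32
a(M, C) = 132 (a(M, C) = 62 + 70 = 132)
(-14235 + b(s)) + a(128, (2*(-4))*(-3)) = (-14235 + 28) + 132 = -14207 + 132 = -14075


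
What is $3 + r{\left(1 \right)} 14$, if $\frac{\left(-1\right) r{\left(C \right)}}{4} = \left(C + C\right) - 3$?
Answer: $59$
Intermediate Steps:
$r{\left(C \right)} = 12 - 8 C$ ($r{\left(C \right)} = - 4 \left(\left(C + C\right) - 3\right) = - 4 \left(2 C - 3\right) = - 4 \left(-3 + 2 C\right) = 12 - 8 C$)
$3 + r{\left(1 \right)} 14 = 3 + \left(12 - 8\right) 14 = 3 + 4 \cdot 14 = 3 + 56 = 59$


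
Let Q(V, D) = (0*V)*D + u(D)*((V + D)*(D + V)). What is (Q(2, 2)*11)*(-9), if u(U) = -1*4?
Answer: 6336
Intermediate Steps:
u(U) = -4
Q(V, D) = -4*(D + V)² (Q(V, D) = (0*V)*D - 4*(V + D)*(D + V) = 0*D - 4*(D + V)*(D + V) = 0 - 4*(D + V)² = -4*(D + V)²)
(Q(2, 2)*11)*(-9) = (-4*(2 + 2)²*11)*(-9) = (-4*4²*11)*(-9) = (-4*16*11)*(-9) = -64*11*(-9) = -704*(-9) = 6336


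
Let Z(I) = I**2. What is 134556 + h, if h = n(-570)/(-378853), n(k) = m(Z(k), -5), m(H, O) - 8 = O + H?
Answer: 50976619365/378853 ≈ 1.3456e+5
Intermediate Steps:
m(H, O) = 8 + H + O (m(H, O) = 8 + (O + H) = 8 + (H + O) = 8 + H + O)
n(k) = 3 + k**2 (n(k) = 8 + k**2 - 5 = 3 + k**2)
h = -324903/378853 (h = (3 + (-570)**2)/(-378853) = (3 + 324900)*(-1/378853) = 324903*(-1/378853) = -324903/378853 ≈ -0.85760)
134556 + h = 134556 - 324903/378853 = 50976619365/378853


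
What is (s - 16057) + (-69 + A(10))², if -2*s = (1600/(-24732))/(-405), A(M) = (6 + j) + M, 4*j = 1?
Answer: -106370298433/8013168 ≈ -13274.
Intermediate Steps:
j = ¼ (j = (¼)*1 = ¼ ≈ 0.25000)
A(M) = 25/4 + M (A(M) = (6 + ¼) + M = 25/4 + M)
s = -40/500823 (s = -1600/(-24732)/(2*(-405)) = -1600*(-1/24732)*(-1)/(2*405) = -(-200)*(-1)/(6183*405) = -½*80/500823 = -40/500823 ≈ -7.9869e-5)
(s - 16057) + (-69 + A(10))² = (-40/500823 - 16057) + (-69 + (25/4 + 10))² = -8041714951/500823 + (-69 + 65/4)² = -8041714951/500823 + (-211/4)² = -8041714951/500823 + 44521/16 = -106370298433/8013168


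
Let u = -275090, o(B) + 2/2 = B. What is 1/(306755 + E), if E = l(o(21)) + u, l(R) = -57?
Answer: 1/31608 ≈ 3.1638e-5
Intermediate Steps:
o(B) = -1 + B
E = -275147 (E = -57 - 275090 = -275147)
1/(306755 + E) = 1/(306755 - 275147) = 1/31608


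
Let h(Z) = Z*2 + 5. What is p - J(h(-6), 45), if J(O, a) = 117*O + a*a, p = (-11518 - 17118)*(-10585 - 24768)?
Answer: 1012367302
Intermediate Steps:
h(Z) = 5 + 2*Z (h(Z) = 2*Z + 5 = 5 + 2*Z)
p = 1012368508 (p = -28636*(-35353) = 1012368508)
J(O, a) = a² + 117*O (J(O, a) = 117*O + a² = a² + 117*O)
p - J(h(-6), 45) = 1012368508 - (45² + 117*(5 + 2*(-6))) = 1012368508 - (2025 + 117*(5 - 12)) = 1012368508 - (2025 + 117*(-7)) = 1012368508 - (2025 - 819) = 1012368508 - 1*1206 = 1012368508 - 1206 = 1012367302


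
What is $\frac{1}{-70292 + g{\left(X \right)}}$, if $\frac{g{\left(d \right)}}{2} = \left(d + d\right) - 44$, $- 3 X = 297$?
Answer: $- \frac{1}{70776} \approx -1.4129 \cdot 10^{-5}$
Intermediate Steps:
$X = -99$ ($X = \left(- \frac{1}{3}\right) 297 = -99$)
$g{\left(d \right)} = -88 + 4 d$ ($g{\left(d \right)} = 2 \left(\left(d + d\right) - 44\right) = 2 \left(2 d - 44\right) = 2 \left(-44 + 2 d\right) = -88 + 4 d$)
$\frac{1}{-70292 + g{\left(X \right)}} = \frac{1}{-70292 + \left(-88 + 4 \left(-99\right)\right)} = \frac{1}{-70292 - 484} = \frac{1}{-70776} = - \frac{1}{70776}$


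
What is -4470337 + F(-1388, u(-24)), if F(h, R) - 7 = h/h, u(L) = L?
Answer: -4470329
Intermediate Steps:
F(h, R) = 8 (F(h, R) = 7 + h/h = 7 + 1 = 8)
-4470337 + F(-1388, u(-24)) = -4470337 + 8 = -4470329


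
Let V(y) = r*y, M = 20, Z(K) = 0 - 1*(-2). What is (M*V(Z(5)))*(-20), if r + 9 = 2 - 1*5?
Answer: 9600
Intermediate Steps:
Z(K) = 2 (Z(K) = 0 + 2 = 2)
r = -12 (r = -9 + (2 - 1*5) = -9 + (2 - 5) = -9 - 3 = -12)
V(y) = -12*y
(M*V(Z(5)))*(-20) = (20*(-12*2))*(-20) = (20*(-24))*(-20) = -480*(-20) = 9600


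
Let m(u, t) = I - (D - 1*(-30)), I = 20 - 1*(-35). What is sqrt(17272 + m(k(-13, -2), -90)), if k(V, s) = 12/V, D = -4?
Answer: sqrt(17301) ≈ 131.53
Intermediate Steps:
I = 55 (I = 20 + 35 = 55)
m(u, t) = 29 (m(u, t) = 55 - (-4 - 1*(-30)) = 55 - (-4 + 30) = 55 - 1*26 = 55 - 26 = 29)
sqrt(17272 + m(k(-13, -2), -90)) = sqrt(17272 + 29) = sqrt(17301)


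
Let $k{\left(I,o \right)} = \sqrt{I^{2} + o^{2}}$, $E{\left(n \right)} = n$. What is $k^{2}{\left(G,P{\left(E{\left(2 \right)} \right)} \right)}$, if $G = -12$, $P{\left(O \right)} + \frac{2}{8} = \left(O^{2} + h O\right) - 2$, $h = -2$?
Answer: $\frac{2385}{16} \approx 149.06$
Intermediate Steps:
$P{\left(O \right)} = - \frac{9}{4} + O^{2} - 2 O$ ($P{\left(O \right)} = - \frac{1}{4} - \left(2 - O^{2} + 2 O\right) = - \frac{9}{4} + O^{2} - 2 O$)
$k^{2}{\left(G,P{\left(E{\left(2 \right)} \right)} \right)} = \left(\sqrt{\left(-12\right)^{2} + \left(- \frac{9}{4} + 2^{2} - 4\right)^{2}}\right)^{2} = \left(\sqrt{144 + \left(- \frac{9}{4} + 4 - 4\right)^{2}}\right)^{2} = \left(\sqrt{144 + \left(- \frac{9}{4}\right)^{2}}\right)^{2} = \left(\sqrt{144 + \frac{81}{16}}\right)^{2} = \left(\sqrt{\frac{2385}{16}}\right)^{2} = \left(\frac{3 \sqrt{265}}{4}\right)^{2} = \frac{2385}{16}$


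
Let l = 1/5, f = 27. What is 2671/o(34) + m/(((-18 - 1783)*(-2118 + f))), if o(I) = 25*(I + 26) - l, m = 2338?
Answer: 50311006967/28240416609 ≈ 1.7815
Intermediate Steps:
l = ⅕ ≈ 0.20000
o(I) = 3249/5 + 25*I (o(I) = 25*(I + 26) - 1*⅕ = 25*(26 + I) - ⅕ = (650 + 25*I) - ⅕ = 3249/5 + 25*I)
2671/o(34) + m/(((-18 - 1783)*(-2118 + f))) = 2671/(3249/5 + 25*34) + 2338/(((-18 - 1783)*(-2118 + 27))) = 2671/(3249/5 + 850) + 2338/((-1801*(-2091))) = 2671/(7499/5) + 2338/3765891 = 2671*(5/7499) + 2338*(1/3765891) = 13355/7499 + 2338/3765891 = 50311006967/28240416609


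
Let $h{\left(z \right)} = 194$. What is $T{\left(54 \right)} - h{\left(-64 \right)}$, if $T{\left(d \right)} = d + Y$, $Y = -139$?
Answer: $-279$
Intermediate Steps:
$T{\left(d \right)} = -139 + d$ ($T{\left(d \right)} = d - 139 = -139 + d$)
$T{\left(54 \right)} - h{\left(-64 \right)} = \left(-139 + 54\right) - 194 = -85 - 194 = -279$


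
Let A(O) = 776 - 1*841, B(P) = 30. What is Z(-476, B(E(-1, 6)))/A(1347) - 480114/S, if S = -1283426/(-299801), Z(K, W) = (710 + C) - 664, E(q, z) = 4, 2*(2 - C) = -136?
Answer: -4678080801413/41711345 ≈ -1.1215e+5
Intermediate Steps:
C = 70 (C = 2 - ½*(-136) = 2 + 68 = 70)
Z(K, W) = 116 (Z(K, W) = (710 + 70) - 664 = 780 - 664 = 116)
A(O) = -65 (A(O) = 776 - 841 = -65)
S = 1283426/299801 (S = -1283426*(-1/299801) = 1283426/299801 ≈ 4.2809)
Z(-476, B(E(-1, 6)))/A(1347) - 480114/S = 116/(-65) - 480114/1283426/299801 = 116*(-1/65) - 480114*299801/1283426 = -116/65 - 71969328657/641713 = -4678080801413/41711345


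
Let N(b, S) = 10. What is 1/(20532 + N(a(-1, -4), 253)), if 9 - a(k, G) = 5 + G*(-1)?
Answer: 1/20542 ≈ 4.8681e-5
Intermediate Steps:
a(k, G) = 4 + G (a(k, G) = 9 - (5 + G*(-1)) = 9 - (5 - G) = 9 + (-5 + G) = 4 + G)
1/(20532 + N(a(-1, -4), 253)) = 1/(20532 + 10) = 1/20542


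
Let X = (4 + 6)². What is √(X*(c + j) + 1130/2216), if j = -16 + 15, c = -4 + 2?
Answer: I*√91918295/554 ≈ 17.306*I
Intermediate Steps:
c = -2
j = -1
X = 100 (X = 10² = 100)
√(X*(c + j) + 1130/2216) = √(100*(-2 - 1) + 1130/2216) = √(100*(-3) + 1130*(1/2216)) = √(-300 + 565/1108) = √(-331835/1108) = I*√91918295/554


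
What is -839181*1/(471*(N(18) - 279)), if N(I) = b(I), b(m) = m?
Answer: 279727/40977 ≈ 6.8264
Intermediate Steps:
N(I) = I
-839181*1/(471*(N(18) - 279)) = -839181*1/(471*(18 - 279)) = -839181/((-261*471)) = -839181/(-122931) = -839181*(-1/122931) = 279727/40977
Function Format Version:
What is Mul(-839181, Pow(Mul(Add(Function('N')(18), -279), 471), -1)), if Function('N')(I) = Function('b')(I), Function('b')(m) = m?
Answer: Rational(279727, 40977) ≈ 6.8264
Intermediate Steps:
Function('N')(I) = I
Mul(-839181, Pow(Mul(Add(Function('N')(18), -279), 471), -1)) = Mul(-839181, Pow(Mul(Add(18, -279), 471), -1)) = Mul(-839181, Pow(Mul(-261, 471), -1)) = Mul(-839181, Pow(-122931, -1)) = Mul(-839181, Rational(-1, 122931)) = Rational(279727, 40977)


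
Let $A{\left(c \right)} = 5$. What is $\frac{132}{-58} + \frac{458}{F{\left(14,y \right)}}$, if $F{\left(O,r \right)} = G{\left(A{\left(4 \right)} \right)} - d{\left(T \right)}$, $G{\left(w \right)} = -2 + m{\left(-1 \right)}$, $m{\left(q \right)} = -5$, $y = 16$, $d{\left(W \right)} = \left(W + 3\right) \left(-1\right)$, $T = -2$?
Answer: $- \frac{6839}{87} \approx -78.609$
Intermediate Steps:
$d{\left(W \right)} = -3 - W$ ($d{\left(W \right)} = \left(3 + W\right) \left(-1\right) = -3 - W$)
$G{\left(w \right)} = -7$ ($G{\left(w \right)} = -2 - 5 = -7$)
$F{\left(O,r \right)} = -6$ ($F{\left(O,r \right)} = -7 - \left(-3 - -2\right) = -7 - \left(-3 + 2\right) = -7 - -1 = -7 + 1 = -6$)
$\frac{132}{-58} + \frac{458}{F{\left(14,y \right)}} = \frac{132}{-58} + \frac{458}{-6} = 132 \left(- \frac{1}{58}\right) + 458 \left(- \frac{1}{6}\right) = - \frac{66}{29} - \frac{229}{3} = - \frac{6839}{87}$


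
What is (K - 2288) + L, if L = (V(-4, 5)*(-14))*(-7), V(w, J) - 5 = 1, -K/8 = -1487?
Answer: 10196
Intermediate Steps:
K = 11896 (K = -8*(-1487) = 11896)
V(w, J) = 6 (V(w, J) = 5 + 1 = 6)
L = 588 (L = (6*(-14))*(-7) = -84*(-7) = 588)
(K - 2288) + L = (11896 - 2288) + 588 = 9608 + 588 = 10196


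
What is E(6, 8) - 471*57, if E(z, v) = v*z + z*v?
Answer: -26751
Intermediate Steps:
E(z, v) = 2*v*z (E(z, v) = v*z + v*z = 2*v*z)
E(6, 8) - 471*57 = 2*8*6 - 471*57 = 96 - 26847 = -26751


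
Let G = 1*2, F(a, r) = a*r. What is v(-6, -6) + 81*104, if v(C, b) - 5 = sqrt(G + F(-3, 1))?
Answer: 8429 + I ≈ 8429.0 + 1.0*I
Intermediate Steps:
G = 2
v(C, b) = 5 + I (v(C, b) = 5 + sqrt(2 - 3*1) = 5 + sqrt(2 - 3) = 5 + sqrt(-1) = 5 + I)
v(-6, -6) + 81*104 = (5 + I) + 81*104 = (5 + I) + 8424 = 8429 + I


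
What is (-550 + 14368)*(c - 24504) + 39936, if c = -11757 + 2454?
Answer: -467105190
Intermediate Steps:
c = -9303
(-550 + 14368)*(c - 24504) + 39936 = (-550 + 14368)*(-9303 - 24504) + 39936 = 13818*(-33807) + 39936 = -467145126 + 39936 = -467105190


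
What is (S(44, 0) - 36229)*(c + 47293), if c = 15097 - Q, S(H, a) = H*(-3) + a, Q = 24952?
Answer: -1361283118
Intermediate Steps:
S(H, a) = a - 3*H (S(H, a) = -3*H + a = a - 3*H)
c = -9855 (c = 15097 - 1*24952 = 15097 - 24952 = -9855)
(S(44, 0) - 36229)*(c + 47293) = ((0 - 3*44) - 36229)*(-9855 + 47293) = ((0 - 132) - 36229)*37438 = (-132 - 36229)*37438 = -36361*37438 = -1361283118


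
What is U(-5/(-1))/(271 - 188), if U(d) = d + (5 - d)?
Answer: 5/83 ≈ 0.060241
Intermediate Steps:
U(d) = 5
U(-5/(-1))/(271 - 188) = 5/(271 - 188) = 5/83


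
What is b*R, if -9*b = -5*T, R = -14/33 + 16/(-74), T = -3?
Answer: 3910/3663 ≈ 1.0674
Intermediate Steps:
R = -782/1221 (R = -14*1/33 + 16*(-1/74) = -14/33 - 8/37 = -782/1221 ≈ -0.64046)
b = -5/3 (b = -(-5)*(-3)/9 = -⅑*15 = -5/3 ≈ -1.6667)
b*R = -5/3*(-782/1221) = 3910/3663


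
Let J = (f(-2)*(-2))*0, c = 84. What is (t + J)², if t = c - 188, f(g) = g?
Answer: 10816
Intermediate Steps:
J = 0 (J = -2*(-2)*0 = 4*0 = 0)
t = -104 (t = 84 - 188 = -104)
(t + J)² = (-104 + 0)² = (-104)² = 10816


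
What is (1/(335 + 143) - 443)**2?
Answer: 44839333009/228484 ≈ 1.9625e+5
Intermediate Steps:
(1/(335 + 143) - 443)**2 = (1/478 - 443)**2 = (-211753/478)**2 = 44839333009/228484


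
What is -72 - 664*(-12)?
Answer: 7896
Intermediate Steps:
-72 - 664*(-12) = -72 - 166*(-48) = -72 + 7968 = 7896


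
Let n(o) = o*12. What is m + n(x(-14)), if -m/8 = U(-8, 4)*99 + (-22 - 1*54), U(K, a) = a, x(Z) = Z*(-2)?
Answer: -2224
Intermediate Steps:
x(Z) = -2*Z
n(o) = 12*o
m = -2560 (m = -8*(4*99 + (-22 - 1*54)) = -8*(396 + (-22 - 54)) = -8*(396 - 76) = -8*320 = -2560)
m + n(x(-14)) = -2560 + 12*(-2*(-14)) = -2560 + 12*28 = -2560 + 336 = -2224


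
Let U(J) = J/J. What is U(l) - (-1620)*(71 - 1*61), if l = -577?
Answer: 16201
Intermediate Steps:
U(J) = 1
U(l) - (-1620)*(71 - 1*61) = 1 - (-1620)*(71 - 1*61) = 1 - (-1620)*(71 - 61) = 1 - (-1620)*10 = 1 - 1*(-16200) = 1 + 16200 = 16201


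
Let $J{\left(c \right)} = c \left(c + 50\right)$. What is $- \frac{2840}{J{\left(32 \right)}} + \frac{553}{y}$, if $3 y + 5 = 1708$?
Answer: $- \frac{60413}{558584} \approx -0.10815$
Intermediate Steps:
$y = \frac{1703}{3}$ ($y = - \frac{5}{3} + \frac{1}{3} \cdot 1708 = - \frac{5}{3} + \frac{1708}{3} = \frac{1703}{3} \approx 567.67$)
$J{\left(c \right)} = c \left(50 + c\right)$
$- \frac{2840}{J{\left(32 \right)}} + \frac{553}{y} = - \frac{2840}{32 \left(50 + 32\right)} + \frac{553}{\frac{1703}{3}} = - \frac{2840}{32 \cdot 82} + 553 \cdot \frac{3}{1703} = - \frac{2840}{2624} + \frac{1659}{1703} = \left(-2840\right) \frac{1}{2624} + \frac{1659}{1703} = - \frac{355}{328} + \frac{1659}{1703} = - \frac{60413}{558584}$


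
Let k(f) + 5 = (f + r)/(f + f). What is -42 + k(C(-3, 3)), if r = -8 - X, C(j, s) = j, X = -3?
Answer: -137/3 ≈ -45.667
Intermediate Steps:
r = -5 (r = -8 - 1*(-3) = -8 + 3 = -5)
k(f) = -5 + (-5 + f)/(2*f) (k(f) = -5 + (f - 5)/(f + f) = -5 + (-5 + f)/((2*f)) = -5 + (-5 + f)*(1/(2*f)) = -5 + (-5 + f)/(2*f))
-42 + k(C(-3, 3)) = -42 + (½)*(-5 - 9*(-3))/(-3) = -42 + (½)*(-⅓)*(-5 + 27) = -42 + (½)*(-⅓)*22 = -42 - 11/3 = -137/3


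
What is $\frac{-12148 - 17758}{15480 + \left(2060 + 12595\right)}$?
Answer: $- \frac{29906}{30135} \approx -0.9924$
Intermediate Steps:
$\frac{-12148 - 17758}{15480 + \left(2060 + 12595\right)} = - \frac{29906}{15480 + 14655} = - \frac{29906}{30135}$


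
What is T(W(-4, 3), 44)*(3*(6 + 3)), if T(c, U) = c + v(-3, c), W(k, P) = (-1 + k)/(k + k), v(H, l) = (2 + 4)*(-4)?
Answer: -5049/8 ≈ -631.13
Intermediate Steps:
v(H, l) = -24 (v(H, l) = 6*(-4) = -24)
W(k, P) = (-1 + k)/(2*k) (W(k, P) = (-1 + k)/((2*k)) = (-1 + k)*(1/(2*k)) = (-1 + k)/(2*k))
T(c, U) = -24 + c (T(c, U) = c - 24 = -24 + c)
T(W(-4, 3), 44)*(3*(6 + 3)) = (-24 + (½)*(-1 - 4)/(-4))*(3*(6 + 3)) = (-24 + (½)*(-¼)*(-5))*(3*9) = (-24 + 5/8)*27 = -187/8*27 = -5049/8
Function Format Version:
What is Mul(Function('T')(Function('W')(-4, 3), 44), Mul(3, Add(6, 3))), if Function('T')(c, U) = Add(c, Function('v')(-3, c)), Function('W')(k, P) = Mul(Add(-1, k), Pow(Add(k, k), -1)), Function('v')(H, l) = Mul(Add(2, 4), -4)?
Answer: Rational(-5049, 8) ≈ -631.13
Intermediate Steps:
Function('v')(H, l) = -24 (Function('v')(H, l) = Mul(6, -4) = -24)
Function('W')(k, P) = Mul(Rational(1, 2), Pow(k, -1), Add(-1, k)) (Function('W')(k, P) = Mul(Add(-1, k), Pow(Mul(2, k), -1)) = Mul(Add(-1, k), Mul(Rational(1, 2), Pow(k, -1))) = Mul(Rational(1, 2), Pow(k, -1), Add(-1, k)))
Function('T')(c, U) = Add(-24, c) (Function('T')(c, U) = Add(c, -24) = Add(-24, c))
Mul(Function('T')(Function('W')(-4, 3), 44), Mul(3, Add(6, 3))) = Mul(Add(-24, Mul(Rational(1, 2), Pow(-4, -1), Add(-1, -4))), Mul(3, Add(6, 3))) = Mul(Add(-24, Mul(Rational(1, 2), Rational(-1, 4), -5)), Mul(3, 9)) = Mul(Add(-24, Rational(5, 8)), 27) = Mul(Rational(-187, 8), 27) = Rational(-5049, 8)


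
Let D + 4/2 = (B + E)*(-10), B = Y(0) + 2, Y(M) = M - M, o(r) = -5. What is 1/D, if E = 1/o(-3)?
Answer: -1/20 ≈ -0.050000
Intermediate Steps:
Y(M) = 0
B = 2 (B = 0 + 2 = 2)
E = -1/5 (E = 1/(-5) = -1/5 ≈ -0.20000)
D = -20 (D = -2 + (2 - 1/5)*(-10) = -2 + (9/5)*(-10) = -2 - 18 = -20)
1/D = 1/(-20) = -1/20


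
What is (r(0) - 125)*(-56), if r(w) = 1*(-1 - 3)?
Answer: 7224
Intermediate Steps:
r(w) = -4 (r(w) = 1*(-4) = -4)
(r(0) - 125)*(-56) = (-4 - 125)*(-56) = -129*(-56) = 7224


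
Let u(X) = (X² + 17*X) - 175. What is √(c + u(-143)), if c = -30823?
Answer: 2*I*√3245 ≈ 113.93*I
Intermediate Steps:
u(X) = -175 + X² + 17*X
√(c + u(-143)) = √(-30823 + (-175 + (-143)² + 17*(-143))) = √(-30823 + (-175 + 20449 - 2431)) = √(-30823 + 17843) = √(-12980) = 2*I*√3245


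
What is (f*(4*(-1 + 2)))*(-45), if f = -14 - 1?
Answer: 2700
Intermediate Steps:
f = -15
(f*(4*(-1 + 2)))*(-45) = -60*(-1 + 2)*(-45) = -60*(-45) = 2700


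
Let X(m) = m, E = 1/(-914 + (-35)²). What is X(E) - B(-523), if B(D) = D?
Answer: 162654/311 ≈ 523.00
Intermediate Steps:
E = 1/311 (E = 1/(-914 + 1225) = 1/311 ≈ 0.0032154)
X(E) - B(-523) = 1/311 - 1*(-523) = 1/311 + 523 = 162654/311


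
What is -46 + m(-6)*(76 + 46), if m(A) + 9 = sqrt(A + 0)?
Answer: -1144 + 122*I*sqrt(6) ≈ -1144.0 + 298.84*I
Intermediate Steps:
m(A) = -9 + sqrt(A) (m(A) = -9 + sqrt(A + 0) = -9 + sqrt(A))
-46 + m(-6)*(76 + 46) = -46 + (-9 + sqrt(-6))*(76 + 46) = -46 + (-9 + I*sqrt(6))*122 = -46 + (-1098 + 122*I*sqrt(6)) = -1144 + 122*I*sqrt(6)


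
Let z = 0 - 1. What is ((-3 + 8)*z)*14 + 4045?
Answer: 3975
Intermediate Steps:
z = -1
((-3 + 8)*z)*14 + 4045 = ((-3 + 8)*(-1))*14 + 4045 = (5*(-1))*14 + 4045 = -5*14 + 4045 = -70 + 4045 = 3975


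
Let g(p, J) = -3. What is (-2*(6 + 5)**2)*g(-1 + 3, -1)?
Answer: 726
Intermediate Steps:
(-2*(6 + 5)**2)*g(-1 + 3, -1) = -2*(6 + 5)**2*(-3) = -2*11**2*(-3) = -2*121*(-3) = -242*(-3) = 726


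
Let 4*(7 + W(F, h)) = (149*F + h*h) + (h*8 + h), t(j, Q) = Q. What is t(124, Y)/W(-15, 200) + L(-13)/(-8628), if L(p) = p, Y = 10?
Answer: 286367/113708412 ≈ 0.0025184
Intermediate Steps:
W(F, h) = -7 + h²/4 + 9*h/4 + 149*F/4 (W(F, h) = -7 + ((149*F + h*h) + (h*8 + h))/4 = -7 + ((149*F + h²) + (8*h + h))/4 = -7 + ((h² + 149*F) + 9*h)/4 = -7 + (h² + 9*h + 149*F)/4 = -7 + (h²/4 + 9*h/4 + 149*F/4) = -7 + h²/4 + 9*h/4 + 149*F/4)
t(124, Y)/W(-15, 200) + L(-13)/(-8628) = 10/(-7 + (¼)*200² + (9/4)*200 + (149/4)*(-15)) - 13/(-8628) = 10/(-7 + (¼)*40000 + 450 - 2235/4) - 13*(-1/8628) = 10/(-7 + 10000 + 450 - 2235/4) + 13/8628 = 10/(39537/4) + 13/8628 = 10*(4/39537) + 13/8628 = 40/39537 + 13/8628 = 286367/113708412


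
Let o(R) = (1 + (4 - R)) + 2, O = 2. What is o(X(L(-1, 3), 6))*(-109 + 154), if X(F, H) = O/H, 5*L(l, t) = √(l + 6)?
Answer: 300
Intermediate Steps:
L(l, t) = √(6 + l)/5 (L(l, t) = √(l + 6)/5 = √(6 + l)/5)
X(F, H) = 2/H
o(R) = 7 - R (o(R) = (5 - R) + 2 = 7 - R)
o(X(L(-1, 3), 6))*(-109 + 154) = (7 - 2/6)*(-109 + 154) = (7 - 2/6)*45 = (7 - 1*⅓)*45 = (7 - ⅓)*45 = (20/3)*45 = 300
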